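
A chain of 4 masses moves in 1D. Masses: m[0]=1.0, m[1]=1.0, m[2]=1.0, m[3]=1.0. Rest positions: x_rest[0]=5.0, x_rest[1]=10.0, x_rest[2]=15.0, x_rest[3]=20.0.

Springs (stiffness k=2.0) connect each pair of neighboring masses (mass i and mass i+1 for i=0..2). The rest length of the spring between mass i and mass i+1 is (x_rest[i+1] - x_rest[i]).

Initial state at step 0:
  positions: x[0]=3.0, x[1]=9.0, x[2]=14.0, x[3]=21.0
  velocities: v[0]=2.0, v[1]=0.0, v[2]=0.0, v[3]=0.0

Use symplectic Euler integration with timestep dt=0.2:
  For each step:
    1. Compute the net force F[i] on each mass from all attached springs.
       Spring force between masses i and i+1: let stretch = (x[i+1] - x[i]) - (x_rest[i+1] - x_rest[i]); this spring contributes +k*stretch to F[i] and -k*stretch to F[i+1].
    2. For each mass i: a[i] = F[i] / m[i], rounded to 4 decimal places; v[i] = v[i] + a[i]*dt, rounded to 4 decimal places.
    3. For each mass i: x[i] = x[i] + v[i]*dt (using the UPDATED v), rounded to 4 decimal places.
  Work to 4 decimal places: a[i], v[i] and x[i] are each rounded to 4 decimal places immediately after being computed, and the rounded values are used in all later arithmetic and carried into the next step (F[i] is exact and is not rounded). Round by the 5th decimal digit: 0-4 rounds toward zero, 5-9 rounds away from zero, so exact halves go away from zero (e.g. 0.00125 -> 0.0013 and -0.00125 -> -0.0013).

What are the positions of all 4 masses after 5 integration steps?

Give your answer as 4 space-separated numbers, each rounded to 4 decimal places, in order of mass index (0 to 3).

Step 0: x=[3.0000 9.0000 14.0000 21.0000] v=[2.0000 0.0000 0.0000 0.0000]
Step 1: x=[3.4800 8.9200 14.1600 20.8400] v=[2.4000 -0.4000 0.8000 -0.8000]
Step 2: x=[3.9952 8.8240 14.4352 20.5456] v=[2.5760 -0.4800 1.3760 -1.4720]
Step 3: x=[4.4967 8.7906 14.7503 20.1624] v=[2.5075 -0.1670 1.5757 -1.9162]
Step 4: x=[4.9417 8.8905 15.0216 19.7462] v=[2.2251 0.4993 1.3567 -2.0810]
Step 5: x=[5.3026 9.1649 15.1804 19.3520] v=[1.8046 1.3722 0.7941 -1.9708]

Answer: 5.3026 9.1649 15.1804 19.3520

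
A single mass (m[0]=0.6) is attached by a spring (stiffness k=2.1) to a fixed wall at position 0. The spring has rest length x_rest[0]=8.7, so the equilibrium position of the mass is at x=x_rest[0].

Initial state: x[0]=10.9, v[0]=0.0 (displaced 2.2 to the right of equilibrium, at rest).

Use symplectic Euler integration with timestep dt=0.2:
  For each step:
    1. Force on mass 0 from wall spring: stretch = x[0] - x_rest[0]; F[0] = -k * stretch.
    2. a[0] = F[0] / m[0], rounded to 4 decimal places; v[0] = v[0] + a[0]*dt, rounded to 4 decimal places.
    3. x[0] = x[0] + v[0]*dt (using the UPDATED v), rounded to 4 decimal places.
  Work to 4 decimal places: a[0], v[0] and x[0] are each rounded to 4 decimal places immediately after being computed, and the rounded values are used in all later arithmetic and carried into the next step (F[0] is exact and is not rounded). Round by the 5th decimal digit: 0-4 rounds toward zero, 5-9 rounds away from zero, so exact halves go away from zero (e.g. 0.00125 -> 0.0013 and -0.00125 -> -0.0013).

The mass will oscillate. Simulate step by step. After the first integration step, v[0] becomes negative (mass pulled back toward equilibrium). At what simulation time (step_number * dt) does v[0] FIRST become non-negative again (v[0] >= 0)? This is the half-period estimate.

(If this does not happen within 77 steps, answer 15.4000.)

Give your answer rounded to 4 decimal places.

Step 0: x=[10.9000] v=[0.0000]
Step 1: x=[10.5920] v=[-1.5400]
Step 2: x=[10.0191] v=[-2.8644]
Step 3: x=[9.2615] v=[-3.7878]
Step 4: x=[8.4253] v=[-4.1809]
Step 5: x=[7.6276] v=[-3.9886]
Step 6: x=[6.9800] v=[-3.2379]
Step 7: x=[6.5732] v=[-2.0339]
Step 8: x=[6.4642] v=[-0.5451]
Step 9: x=[6.6682] v=[1.0200]
First v>=0 after going negative at step 9, time=1.8000

Answer: 1.8000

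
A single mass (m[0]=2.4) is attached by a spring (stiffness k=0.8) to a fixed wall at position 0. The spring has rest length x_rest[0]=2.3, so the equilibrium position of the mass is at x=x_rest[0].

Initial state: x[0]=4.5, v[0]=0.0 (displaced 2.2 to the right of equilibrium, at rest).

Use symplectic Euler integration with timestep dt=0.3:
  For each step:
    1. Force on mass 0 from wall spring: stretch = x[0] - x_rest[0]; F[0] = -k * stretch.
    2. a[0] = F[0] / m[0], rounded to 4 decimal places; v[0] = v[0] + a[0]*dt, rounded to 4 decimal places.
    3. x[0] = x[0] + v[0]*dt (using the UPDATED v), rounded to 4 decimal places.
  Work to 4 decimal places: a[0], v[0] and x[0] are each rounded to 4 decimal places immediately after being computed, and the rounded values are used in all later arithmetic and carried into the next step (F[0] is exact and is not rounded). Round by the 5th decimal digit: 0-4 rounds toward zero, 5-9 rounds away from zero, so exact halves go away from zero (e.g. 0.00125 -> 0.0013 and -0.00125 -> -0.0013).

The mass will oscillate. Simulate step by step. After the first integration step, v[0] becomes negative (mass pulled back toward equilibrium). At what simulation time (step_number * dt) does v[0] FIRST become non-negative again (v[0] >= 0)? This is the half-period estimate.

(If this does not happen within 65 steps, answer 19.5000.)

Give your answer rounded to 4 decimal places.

Answer: 5.7000

Derivation:
Step 0: x=[4.5000] v=[0.0000]
Step 1: x=[4.4340] v=[-0.2200]
Step 2: x=[4.3040] v=[-0.4334]
Step 3: x=[4.1139] v=[-0.6338]
Step 4: x=[3.8693] v=[-0.8152]
Step 5: x=[3.5777] v=[-0.9721]
Step 6: x=[3.2477] v=[-1.0999]
Step 7: x=[2.8893] v=[-1.1947]
Step 8: x=[2.5132] v=[-1.2536]
Step 9: x=[2.1307] v=[-1.2749]
Step 10: x=[1.7533] v=[-1.2580]
Step 11: x=[1.3923] v=[-1.2033]
Step 12: x=[1.0586] v=[-1.1125]
Step 13: x=[0.7621] v=[-0.9884]
Step 14: x=[0.5117] v=[-0.8346]
Step 15: x=[0.3150] v=[-0.6558]
Step 16: x=[0.1778] v=[-0.4573]
Step 17: x=[0.1043] v=[-0.2451]
Step 18: x=[0.0967] v=[-0.0255]
Step 19: x=[0.1551] v=[0.1948]
First v>=0 after going negative at step 19, time=5.7000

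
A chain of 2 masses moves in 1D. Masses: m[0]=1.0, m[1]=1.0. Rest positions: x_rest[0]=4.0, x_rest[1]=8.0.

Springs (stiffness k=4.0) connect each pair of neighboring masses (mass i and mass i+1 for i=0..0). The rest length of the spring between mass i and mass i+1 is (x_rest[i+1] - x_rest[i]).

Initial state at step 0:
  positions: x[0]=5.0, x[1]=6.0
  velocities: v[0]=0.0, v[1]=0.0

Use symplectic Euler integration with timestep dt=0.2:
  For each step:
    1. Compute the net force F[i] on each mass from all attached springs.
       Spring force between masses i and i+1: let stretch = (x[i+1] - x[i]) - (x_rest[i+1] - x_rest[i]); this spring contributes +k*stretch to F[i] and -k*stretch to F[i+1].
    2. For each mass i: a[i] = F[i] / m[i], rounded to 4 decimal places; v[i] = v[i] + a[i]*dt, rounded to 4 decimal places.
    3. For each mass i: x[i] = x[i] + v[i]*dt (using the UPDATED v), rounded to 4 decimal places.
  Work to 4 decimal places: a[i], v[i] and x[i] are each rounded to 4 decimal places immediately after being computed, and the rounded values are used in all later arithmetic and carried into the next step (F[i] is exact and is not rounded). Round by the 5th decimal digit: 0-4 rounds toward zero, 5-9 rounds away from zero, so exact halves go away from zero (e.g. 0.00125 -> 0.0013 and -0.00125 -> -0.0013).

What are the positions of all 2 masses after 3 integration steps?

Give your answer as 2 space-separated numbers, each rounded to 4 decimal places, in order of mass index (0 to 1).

Step 0: x=[5.0000 6.0000] v=[0.0000 0.0000]
Step 1: x=[4.5200 6.4800] v=[-2.4000 2.4000]
Step 2: x=[3.7136 7.2864] v=[-4.0320 4.0320]
Step 3: x=[2.8388 8.1612] v=[-4.3738 4.3738]

Answer: 2.8388 8.1612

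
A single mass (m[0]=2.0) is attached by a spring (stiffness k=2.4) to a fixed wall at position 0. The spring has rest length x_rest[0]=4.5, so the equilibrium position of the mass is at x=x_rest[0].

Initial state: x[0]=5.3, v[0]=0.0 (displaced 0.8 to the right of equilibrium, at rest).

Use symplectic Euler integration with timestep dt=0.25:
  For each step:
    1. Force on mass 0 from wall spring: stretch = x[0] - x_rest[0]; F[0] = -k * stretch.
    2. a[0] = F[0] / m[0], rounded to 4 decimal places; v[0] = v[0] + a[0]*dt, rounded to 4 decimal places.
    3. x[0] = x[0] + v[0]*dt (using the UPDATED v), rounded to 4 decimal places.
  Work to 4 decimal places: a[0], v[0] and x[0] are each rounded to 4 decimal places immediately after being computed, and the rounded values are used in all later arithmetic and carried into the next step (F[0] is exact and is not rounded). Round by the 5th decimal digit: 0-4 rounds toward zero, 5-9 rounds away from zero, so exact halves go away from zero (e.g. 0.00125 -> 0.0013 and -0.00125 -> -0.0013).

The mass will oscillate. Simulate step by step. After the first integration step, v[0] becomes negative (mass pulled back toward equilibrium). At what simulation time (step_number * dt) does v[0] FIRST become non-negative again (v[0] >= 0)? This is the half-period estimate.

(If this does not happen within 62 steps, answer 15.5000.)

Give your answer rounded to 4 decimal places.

Step 0: x=[5.3000] v=[0.0000]
Step 1: x=[5.2400] v=[-0.2400]
Step 2: x=[5.1245] v=[-0.4620]
Step 3: x=[4.9622] v=[-0.6494]
Step 4: x=[4.7652] v=[-0.7881]
Step 5: x=[4.5483] v=[-0.8677]
Step 6: x=[4.3278] v=[-0.8822]
Step 7: x=[4.1202] v=[-0.8306]
Step 8: x=[3.9410] v=[-0.7167]
Step 9: x=[3.8038] v=[-0.5490]
Step 10: x=[3.7188] v=[-0.3402]
Step 11: x=[3.6923] v=[-0.1059]
Step 12: x=[3.7264] v=[0.1364]
First v>=0 after going negative at step 12, time=3.0000

Answer: 3.0000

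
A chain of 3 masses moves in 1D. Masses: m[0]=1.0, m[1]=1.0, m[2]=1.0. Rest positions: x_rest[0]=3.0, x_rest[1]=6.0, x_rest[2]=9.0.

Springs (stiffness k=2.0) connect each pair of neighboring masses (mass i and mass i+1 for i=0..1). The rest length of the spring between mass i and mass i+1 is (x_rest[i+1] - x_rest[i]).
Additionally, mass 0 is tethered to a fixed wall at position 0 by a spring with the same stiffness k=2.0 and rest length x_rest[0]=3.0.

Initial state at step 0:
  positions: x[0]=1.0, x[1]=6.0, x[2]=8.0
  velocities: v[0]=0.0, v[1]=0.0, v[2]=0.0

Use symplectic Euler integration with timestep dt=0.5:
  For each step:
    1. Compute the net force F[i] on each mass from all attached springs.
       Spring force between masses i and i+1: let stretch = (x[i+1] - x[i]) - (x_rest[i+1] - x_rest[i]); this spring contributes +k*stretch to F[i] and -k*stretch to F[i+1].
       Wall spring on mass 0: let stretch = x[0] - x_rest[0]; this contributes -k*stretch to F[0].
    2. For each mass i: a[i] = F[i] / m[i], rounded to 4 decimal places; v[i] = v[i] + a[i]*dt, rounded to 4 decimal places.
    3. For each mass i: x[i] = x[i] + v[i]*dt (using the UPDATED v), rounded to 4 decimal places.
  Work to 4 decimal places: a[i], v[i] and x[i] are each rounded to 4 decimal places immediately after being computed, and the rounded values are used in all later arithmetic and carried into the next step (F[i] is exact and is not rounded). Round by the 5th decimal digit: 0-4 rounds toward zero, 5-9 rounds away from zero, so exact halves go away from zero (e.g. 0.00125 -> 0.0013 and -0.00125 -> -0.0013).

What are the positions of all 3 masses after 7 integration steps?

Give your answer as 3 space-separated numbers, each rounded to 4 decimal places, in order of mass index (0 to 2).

Answer: 3.4063 5.4688 10.6173

Derivation:
Step 0: x=[1.0000 6.0000 8.0000] v=[0.0000 0.0000 0.0000]
Step 1: x=[3.0000 4.5000 8.5000] v=[4.0000 -3.0000 1.0000]
Step 2: x=[4.2500 4.2500 8.5000] v=[2.5000 -0.5000 0.0000]
Step 3: x=[3.3750 6.1250 7.8750] v=[-1.7500 3.7500 -1.2500]
Step 4: x=[2.1875 7.5000 7.8750] v=[-2.3750 2.7500 0.0000]
Step 5: x=[2.5625 6.4063 9.1875] v=[0.7500 -2.1875 2.6250]
Step 6: x=[3.5782 4.7813 10.6094] v=[2.0313 -3.2501 2.8438]
Step 7: x=[3.4063 5.4688 10.6173] v=[-0.3438 1.3749 0.0157]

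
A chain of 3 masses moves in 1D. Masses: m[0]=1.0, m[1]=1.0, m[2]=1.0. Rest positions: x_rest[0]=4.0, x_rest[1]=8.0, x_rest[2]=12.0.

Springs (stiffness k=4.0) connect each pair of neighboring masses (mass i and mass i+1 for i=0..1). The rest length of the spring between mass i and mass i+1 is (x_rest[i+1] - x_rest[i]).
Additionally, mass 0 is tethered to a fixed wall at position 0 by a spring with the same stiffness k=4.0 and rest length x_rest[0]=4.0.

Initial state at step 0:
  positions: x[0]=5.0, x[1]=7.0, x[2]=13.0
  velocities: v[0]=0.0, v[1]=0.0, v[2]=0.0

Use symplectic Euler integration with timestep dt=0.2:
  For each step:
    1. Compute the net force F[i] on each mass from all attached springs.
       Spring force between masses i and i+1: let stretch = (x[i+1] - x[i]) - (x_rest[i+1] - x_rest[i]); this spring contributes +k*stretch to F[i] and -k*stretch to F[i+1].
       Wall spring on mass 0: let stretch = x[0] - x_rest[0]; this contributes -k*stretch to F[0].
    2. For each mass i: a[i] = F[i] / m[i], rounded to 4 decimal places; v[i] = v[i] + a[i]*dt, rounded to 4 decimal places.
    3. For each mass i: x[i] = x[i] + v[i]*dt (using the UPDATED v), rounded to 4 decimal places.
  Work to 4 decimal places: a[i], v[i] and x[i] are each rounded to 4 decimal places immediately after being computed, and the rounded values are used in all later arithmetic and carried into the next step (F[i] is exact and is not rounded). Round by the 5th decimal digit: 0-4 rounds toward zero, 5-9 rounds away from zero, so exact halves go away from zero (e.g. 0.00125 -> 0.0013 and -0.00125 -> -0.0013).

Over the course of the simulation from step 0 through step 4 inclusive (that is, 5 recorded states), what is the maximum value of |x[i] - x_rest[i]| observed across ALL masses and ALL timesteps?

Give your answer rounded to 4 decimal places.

Step 0: x=[5.0000 7.0000 13.0000] v=[0.0000 0.0000 0.0000]
Step 1: x=[4.5200 7.6400 12.6800] v=[-2.4000 3.2000 -1.6000]
Step 2: x=[3.8160 8.5872 12.1936] v=[-3.5200 4.7360 -2.4320]
Step 3: x=[3.2648 9.3480 11.7702] v=[-2.7558 3.8042 -2.1171]
Step 4: x=[3.1646 9.5231 11.5992] v=[-0.5011 0.8754 -0.8549]
Max displacement = 1.5231

Answer: 1.5231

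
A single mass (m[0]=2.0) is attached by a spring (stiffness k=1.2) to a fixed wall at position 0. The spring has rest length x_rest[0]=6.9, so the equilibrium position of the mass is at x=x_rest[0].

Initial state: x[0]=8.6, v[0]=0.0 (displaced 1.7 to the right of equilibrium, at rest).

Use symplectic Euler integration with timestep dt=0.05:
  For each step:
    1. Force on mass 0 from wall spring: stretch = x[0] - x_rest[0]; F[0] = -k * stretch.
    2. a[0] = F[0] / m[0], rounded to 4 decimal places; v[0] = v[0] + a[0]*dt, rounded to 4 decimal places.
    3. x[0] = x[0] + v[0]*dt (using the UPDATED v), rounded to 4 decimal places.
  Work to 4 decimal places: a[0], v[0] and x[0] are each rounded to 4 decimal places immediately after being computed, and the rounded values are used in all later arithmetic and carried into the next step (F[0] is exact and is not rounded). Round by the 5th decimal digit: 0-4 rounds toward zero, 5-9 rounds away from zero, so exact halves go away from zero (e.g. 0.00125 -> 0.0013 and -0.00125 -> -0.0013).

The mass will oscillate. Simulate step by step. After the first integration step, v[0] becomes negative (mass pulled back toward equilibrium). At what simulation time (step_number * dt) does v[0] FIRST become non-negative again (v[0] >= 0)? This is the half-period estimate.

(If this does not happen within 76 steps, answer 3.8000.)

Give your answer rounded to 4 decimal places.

Answer: 3.8000

Derivation:
Step 0: x=[8.6000] v=[0.0000]
Step 1: x=[8.5975] v=[-0.0510]
Step 2: x=[8.5924] v=[-0.1019]
Step 3: x=[8.5848] v=[-0.1527]
Step 4: x=[8.5746] v=[-0.2032]
Step 5: x=[8.5619] v=[-0.2534]
Step 6: x=[8.5467] v=[-0.3033]
Step 7: x=[8.5291] v=[-0.3527]
Step 8: x=[8.5090] v=[-0.4016]
Step 9: x=[8.4865] v=[-0.4499]
Step 10: x=[8.4616] v=[-0.4975]
Step 11: x=[8.4344] v=[-0.5444]
Step 12: x=[8.4049] v=[-0.5904]
Step 13: x=[8.3731] v=[-0.6355]
Step 14: x=[8.3391] v=[-0.6797]
Step 15: x=[8.3030] v=[-0.7229]
Step 16: x=[8.2648] v=[-0.7650]
Step 17: x=[8.2245] v=[-0.8059]
Step 18: x=[8.1822] v=[-0.8456]
Step 19: x=[8.1380] v=[-0.8841]
Step 20: x=[8.0919] v=[-0.9212]
Step 21: x=[8.0441] v=[-0.9570]
Step 22: x=[7.9945] v=[-0.9913]
Step 23: x=[7.9433] v=[-1.0241]
Step 24: x=[7.8905] v=[-1.0554]
Step 25: x=[7.8362] v=[-1.0851]
Step 26: x=[7.7805] v=[-1.1132]
Step 27: x=[7.7235] v=[-1.1396]
Step 28: x=[7.6653] v=[-1.1643]
Step 29: x=[7.6059] v=[-1.1873]
Step 30: x=[7.5455] v=[-1.2085]
Step 31: x=[7.4841] v=[-1.2279]
Step 32: x=[7.4218] v=[-1.2454]
Step 33: x=[7.3587] v=[-1.2611]
Step 34: x=[7.2950] v=[-1.2749]
Step 35: x=[7.2307] v=[-1.2868]
Step 36: x=[7.1659] v=[-1.2967]
Step 37: x=[7.1007] v=[-1.3047]
Step 38: x=[7.0352] v=[-1.3107]
Step 39: x=[6.9695] v=[-1.3148]
Step 40: x=[6.9037] v=[-1.3169]
Step 41: x=[6.8379] v=[-1.3170]
Step 42: x=[6.7721] v=[-1.3151]
Step 43: x=[6.7065] v=[-1.3113]
Step 44: x=[6.6412] v=[-1.3055]
Step 45: x=[6.5763] v=[-1.2977]
Step 46: x=[6.5119] v=[-1.2880]
Step 47: x=[6.4481] v=[-1.2764]
Step 48: x=[6.3850] v=[-1.2628]
Step 49: x=[6.3226] v=[-1.2474]
Step 50: x=[6.2611] v=[-1.2301]
Step 51: x=[6.2006] v=[-1.2109]
Step 52: x=[6.1411] v=[-1.1899]
Step 53: x=[6.0827] v=[-1.1671]
Step 54: x=[6.0256] v=[-1.1426]
Step 55: x=[5.9698] v=[-1.1164]
Step 56: x=[5.9154] v=[-1.0885]
Step 57: x=[5.8625] v=[-1.0590]
Step 58: x=[5.8111] v=[-1.0279]
Step 59: x=[5.7613] v=[-0.9952]
Step 60: x=[5.7133] v=[-0.9610]
Step 61: x=[5.6670] v=[-0.9254]
Step 62: x=[5.6226] v=[-0.8884]
Step 63: x=[5.5801] v=[-0.8501]
Step 64: x=[5.5396] v=[-0.8105]
Step 65: x=[5.5011] v=[-0.7697]
Step 66: x=[5.4647] v=[-0.7277]
Step 67: x=[5.4305] v=[-0.6846]
Step 68: x=[5.3985] v=[-0.6405]
Step 69: x=[5.3687] v=[-0.5955]
Step 70: x=[5.3412] v=[-0.5496]
Step 71: x=[5.3161] v=[-0.5028]
Step 72: x=[5.2933] v=[-0.4553]
Step 73: x=[5.2729] v=[-0.4071]
Step 74: x=[5.2550] v=[-0.3583]
Step 75: x=[5.2396] v=[-0.3090]
Step 76: x=[5.2266] v=[-0.2592]
v[0] did not become non-negative within 76 steps; using fallback time=3.8000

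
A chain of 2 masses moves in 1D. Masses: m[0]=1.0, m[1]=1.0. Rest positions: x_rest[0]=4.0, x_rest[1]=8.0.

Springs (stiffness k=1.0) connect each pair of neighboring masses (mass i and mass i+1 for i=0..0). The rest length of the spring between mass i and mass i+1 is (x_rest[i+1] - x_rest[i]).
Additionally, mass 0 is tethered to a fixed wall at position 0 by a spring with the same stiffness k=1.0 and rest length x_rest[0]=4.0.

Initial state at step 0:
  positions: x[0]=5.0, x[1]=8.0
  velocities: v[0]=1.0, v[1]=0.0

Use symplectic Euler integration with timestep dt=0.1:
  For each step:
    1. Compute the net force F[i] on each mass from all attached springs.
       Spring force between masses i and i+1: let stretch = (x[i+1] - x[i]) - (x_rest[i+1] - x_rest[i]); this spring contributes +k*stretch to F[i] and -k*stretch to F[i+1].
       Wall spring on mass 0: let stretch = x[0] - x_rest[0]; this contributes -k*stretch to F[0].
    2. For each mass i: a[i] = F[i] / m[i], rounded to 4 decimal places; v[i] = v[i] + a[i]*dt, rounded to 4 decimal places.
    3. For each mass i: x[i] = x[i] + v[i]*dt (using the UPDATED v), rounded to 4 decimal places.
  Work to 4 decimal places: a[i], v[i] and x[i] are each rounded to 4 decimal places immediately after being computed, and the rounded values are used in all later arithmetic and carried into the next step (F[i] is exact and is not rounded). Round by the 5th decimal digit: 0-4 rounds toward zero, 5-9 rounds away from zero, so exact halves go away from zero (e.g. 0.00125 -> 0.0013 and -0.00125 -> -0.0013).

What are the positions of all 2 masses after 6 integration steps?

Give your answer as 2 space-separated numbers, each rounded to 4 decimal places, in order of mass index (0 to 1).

Step 0: x=[5.0000 8.0000] v=[1.0000 0.0000]
Step 1: x=[5.0800 8.0100] v=[0.8000 0.1000]
Step 2: x=[5.1385 8.0307] v=[0.5850 0.2070]
Step 3: x=[5.1745 8.0625] v=[0.3604 0.3178]
Step 4: x=[5.1877 8.1054] v=[0.1318 0.4290]
Step 5: x=[5.1782 8.1591] v=[-0.0952 0.5372]
Step 6: x=[5.1467 8.2230] v=[-0.3149 0.6391]

Answer: 5.1467 8.2230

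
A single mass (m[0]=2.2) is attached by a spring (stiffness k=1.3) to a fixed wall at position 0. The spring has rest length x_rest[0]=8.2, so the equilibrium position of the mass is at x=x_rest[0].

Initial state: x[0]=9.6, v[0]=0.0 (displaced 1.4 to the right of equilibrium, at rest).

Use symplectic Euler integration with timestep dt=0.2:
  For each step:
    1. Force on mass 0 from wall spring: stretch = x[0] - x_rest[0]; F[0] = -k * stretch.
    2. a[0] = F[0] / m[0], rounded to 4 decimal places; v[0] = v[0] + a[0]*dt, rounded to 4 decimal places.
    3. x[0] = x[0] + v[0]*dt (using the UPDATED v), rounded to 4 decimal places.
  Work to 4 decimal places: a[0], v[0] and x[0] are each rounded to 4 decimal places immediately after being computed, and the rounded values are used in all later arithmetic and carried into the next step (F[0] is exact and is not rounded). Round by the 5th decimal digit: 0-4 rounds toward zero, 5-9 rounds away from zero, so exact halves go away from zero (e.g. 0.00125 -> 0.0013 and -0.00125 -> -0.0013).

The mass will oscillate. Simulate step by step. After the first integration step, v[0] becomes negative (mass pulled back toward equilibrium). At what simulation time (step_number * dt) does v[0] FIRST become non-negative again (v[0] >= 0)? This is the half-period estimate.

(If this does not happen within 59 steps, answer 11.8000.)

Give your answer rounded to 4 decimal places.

Step 0: x=[9.6000] v=[0.0000]
Step 1: x=[9.5669] v=[-0.1655]
Step 2: x=[9.5015] v=[-0.3270]
Step 3: x=[9.4053] v=[-0.4808]
Step 4: x=[9.2807] v=[-0.6232]
Step 5: x=[9.1305] v=[-0.7509]
Step 6: x=[8.9583] v=[-0.8609]
Step 7: x=[8.7682] v=[-0.9505]
Step 8: x=[8.5647] v=[-1.0177]
Step 9: x=[8.3525] v=[-1.0608]
Step 10: x=[8.1367] v=[-1.0788]
Step 11: x=[7.9224] v=[-1.0713]
Step 12: x=[7.7147] v=[-1.0385]
Step 13: x=[7.5185] v=[-0.9811]
Step 14: x=[7.3384] v=[-0.9006]
Step 15: x=[7.1786] v=[-0.7988]
Step 16: x=[7.0430] v=[-0.6781]
Step 17: x=[6.9347] v=[-0.5414]
Step 18: x=[6.8563] v=[-0.3919]
Step 19: x=[6.8097] v=[-0.2331]
Step 20: x=[6.7959] v=[-0.0688]
Step 21: x=[6.8153] v=[0.0971]
First v>=0 after going negative at step 21, time=4.2000

Answer: 4.2000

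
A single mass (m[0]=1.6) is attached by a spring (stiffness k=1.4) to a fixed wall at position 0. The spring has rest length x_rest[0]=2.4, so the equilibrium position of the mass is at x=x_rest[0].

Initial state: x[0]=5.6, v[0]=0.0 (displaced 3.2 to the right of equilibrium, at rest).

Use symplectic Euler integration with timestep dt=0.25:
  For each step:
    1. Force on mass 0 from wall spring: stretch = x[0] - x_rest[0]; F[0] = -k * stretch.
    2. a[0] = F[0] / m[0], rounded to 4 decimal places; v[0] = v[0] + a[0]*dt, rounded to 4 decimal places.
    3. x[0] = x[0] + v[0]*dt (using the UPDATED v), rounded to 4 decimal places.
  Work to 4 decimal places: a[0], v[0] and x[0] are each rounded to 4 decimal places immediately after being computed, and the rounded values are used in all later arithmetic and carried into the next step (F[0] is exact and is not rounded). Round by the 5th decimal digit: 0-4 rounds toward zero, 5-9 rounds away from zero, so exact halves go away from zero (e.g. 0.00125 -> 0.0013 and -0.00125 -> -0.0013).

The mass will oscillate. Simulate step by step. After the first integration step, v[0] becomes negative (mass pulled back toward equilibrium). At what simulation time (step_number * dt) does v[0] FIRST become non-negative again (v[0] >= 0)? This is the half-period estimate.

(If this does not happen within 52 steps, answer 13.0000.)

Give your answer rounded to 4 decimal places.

Answer: 3.5000

Derivation:
Step 0: x=[5.6000] v=[0.0000]
Step 1: x=[5.4250] v=[-0.7000]
Step 2: x=[5.0846] v=[-1.3617]
Step 3: x=[4.5974] v=[-1.9490]
Step 4: x=[3.9900] v=[-2.4297]
Step 5: x=[3.2956] v=[-2.7775]
Step 6: x=[2.5523] v=[-2.9734]
Step 7: x=[1.8006] v=[-3.0067]
Step 8: x=[1.0817] v=[-2.8756]
Step 9: x=[0.4349] v=[-2.5872]
Step 10: x=[-0.1044] v=[-2.1573]
Step 11: x=[-0.5068] v=[-1.6095]
Step 12: x=[-0.7502] v=[-0.9736]
Step 13: x=[-0.8213] v=[-0.2845]
Step 14: x=[-0.7163] v=[0.4202]
First v>=0 after going negative at step 14, time=3.5000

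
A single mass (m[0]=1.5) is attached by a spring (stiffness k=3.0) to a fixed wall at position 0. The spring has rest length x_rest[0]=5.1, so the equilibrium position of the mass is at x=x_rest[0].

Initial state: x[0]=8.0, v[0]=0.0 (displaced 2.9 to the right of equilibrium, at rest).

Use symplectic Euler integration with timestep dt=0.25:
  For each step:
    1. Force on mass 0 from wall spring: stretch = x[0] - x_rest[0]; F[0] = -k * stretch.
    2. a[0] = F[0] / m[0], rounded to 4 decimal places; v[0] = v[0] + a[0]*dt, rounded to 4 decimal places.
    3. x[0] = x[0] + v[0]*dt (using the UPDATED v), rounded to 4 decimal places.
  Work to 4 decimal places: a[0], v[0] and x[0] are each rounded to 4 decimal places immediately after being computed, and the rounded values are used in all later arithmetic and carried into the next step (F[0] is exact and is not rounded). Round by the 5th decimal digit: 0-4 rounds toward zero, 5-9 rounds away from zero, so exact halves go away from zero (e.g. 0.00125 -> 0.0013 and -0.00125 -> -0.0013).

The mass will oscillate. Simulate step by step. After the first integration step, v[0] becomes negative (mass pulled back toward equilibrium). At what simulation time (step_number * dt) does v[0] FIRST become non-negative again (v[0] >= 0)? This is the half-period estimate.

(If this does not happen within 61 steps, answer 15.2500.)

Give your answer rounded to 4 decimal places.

Answer: 2.2500

Derivation:
Step 0: x=[8.0000] v=[0.0000]
Step 1: x=[7.6375] v=[-1.4500]
Step 2: x=[6.9578] v=[-2.7188]
Step 3: x=[6.0459] v=[-3.6477]
Step 4: x=[5.0157] v=[-4.1207]
Step 5: x=[3.9961] v=[-4.0786]
Step 6: x=[3.1144] v=[-3.5267]
Step 7: x=[2.4809] v=[-2.5339]
Step 8: x=[2.1748] v=[-1.2244]
Step 9: x=[2.2344] v=[0.2382]
First v>=0 after going negative at step 9, time=2.2500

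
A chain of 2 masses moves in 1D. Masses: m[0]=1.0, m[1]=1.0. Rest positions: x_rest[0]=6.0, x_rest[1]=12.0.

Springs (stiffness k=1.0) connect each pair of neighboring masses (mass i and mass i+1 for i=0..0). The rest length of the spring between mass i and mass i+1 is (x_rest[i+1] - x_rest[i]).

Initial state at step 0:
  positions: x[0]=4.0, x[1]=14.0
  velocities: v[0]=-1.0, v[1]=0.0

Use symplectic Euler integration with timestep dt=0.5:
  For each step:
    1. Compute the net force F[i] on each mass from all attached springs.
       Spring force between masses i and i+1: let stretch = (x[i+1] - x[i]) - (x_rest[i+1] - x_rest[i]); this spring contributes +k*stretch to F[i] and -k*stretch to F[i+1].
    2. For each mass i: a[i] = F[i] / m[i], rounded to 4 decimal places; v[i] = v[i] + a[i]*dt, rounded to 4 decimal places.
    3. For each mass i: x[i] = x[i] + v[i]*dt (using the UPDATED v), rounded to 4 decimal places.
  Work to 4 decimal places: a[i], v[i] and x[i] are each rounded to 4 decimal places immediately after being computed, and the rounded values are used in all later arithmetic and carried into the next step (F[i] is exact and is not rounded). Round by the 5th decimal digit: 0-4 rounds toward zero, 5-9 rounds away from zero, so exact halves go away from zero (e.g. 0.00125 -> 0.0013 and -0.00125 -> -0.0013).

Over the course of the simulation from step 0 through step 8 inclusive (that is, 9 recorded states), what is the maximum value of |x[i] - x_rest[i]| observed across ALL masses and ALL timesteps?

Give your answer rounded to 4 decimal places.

Answer: 3.9356

Derivation:
Step 0: x=[4.0000 14.0000] v=[-1.0000 0.0000]
Step 1: x=[4.5000 13.0000] v=[1.0000 -2.0000]
Step 2: x=[5.6250 11.3750] v=[2.2500 -3.2500]
Step 3: x=[6.6875 9.8125] v=[2.1250 -3.1250]
Step 4: x=[7.0313 8.9688] v=[0.6875 -1.6875]
Step 5: x=[6.3594 9.1407] v=[-1.3438 0.3438]
Step 6: x=[4.8828 10.1173] v=[-2.9532 1.9532]
Step 7: x=[3.2148 11.2853] v=[-3.3360 2.3360]
Step 8: x=[2.0644 11.9357] v=[-2.3008 1.3008]
Max displacement = 3.9356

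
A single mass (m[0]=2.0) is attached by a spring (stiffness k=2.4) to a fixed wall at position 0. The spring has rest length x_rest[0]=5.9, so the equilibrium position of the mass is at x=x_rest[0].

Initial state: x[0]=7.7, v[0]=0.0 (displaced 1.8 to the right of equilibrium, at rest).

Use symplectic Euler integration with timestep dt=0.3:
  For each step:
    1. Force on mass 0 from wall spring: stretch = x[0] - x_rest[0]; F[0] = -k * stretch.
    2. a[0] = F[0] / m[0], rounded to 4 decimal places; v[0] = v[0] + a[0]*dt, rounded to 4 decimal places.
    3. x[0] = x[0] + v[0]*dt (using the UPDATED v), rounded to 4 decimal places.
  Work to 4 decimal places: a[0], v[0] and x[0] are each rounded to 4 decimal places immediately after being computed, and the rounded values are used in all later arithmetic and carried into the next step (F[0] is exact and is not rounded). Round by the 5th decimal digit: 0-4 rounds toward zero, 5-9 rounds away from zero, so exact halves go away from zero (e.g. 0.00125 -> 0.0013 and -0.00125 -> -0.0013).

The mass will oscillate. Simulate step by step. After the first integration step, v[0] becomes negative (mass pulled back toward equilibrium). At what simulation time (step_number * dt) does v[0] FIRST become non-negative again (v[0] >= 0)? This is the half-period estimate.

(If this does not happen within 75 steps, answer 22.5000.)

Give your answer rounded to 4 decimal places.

Answer: 3.0000

Derivation:
Step 0: x=[7.7000] v=[0.0000]
Step 1: x=[7.5056] v=[-0.6480]
Step 2: x=[7.1378] v=[-1.2260]
Step 3: x=[6.6363] v=[-1.6716]
Step 4: x=[6.0553] v=[-1.9367]
Step 5: x=[5.4575] v=[-1.9926]
Step 6: x=[4.9075] v=[-1.8333]
Step 7: x=[4.4647] v=[-1.4760]
Step 8: x=[4.1769] v=[-0.9593]
Step 9: x=[4.0752] v=[-0.3390]
Step 10: x=[4.1706] v=[0.3179]
First v>=0 after going negative at step 10, time=3.0000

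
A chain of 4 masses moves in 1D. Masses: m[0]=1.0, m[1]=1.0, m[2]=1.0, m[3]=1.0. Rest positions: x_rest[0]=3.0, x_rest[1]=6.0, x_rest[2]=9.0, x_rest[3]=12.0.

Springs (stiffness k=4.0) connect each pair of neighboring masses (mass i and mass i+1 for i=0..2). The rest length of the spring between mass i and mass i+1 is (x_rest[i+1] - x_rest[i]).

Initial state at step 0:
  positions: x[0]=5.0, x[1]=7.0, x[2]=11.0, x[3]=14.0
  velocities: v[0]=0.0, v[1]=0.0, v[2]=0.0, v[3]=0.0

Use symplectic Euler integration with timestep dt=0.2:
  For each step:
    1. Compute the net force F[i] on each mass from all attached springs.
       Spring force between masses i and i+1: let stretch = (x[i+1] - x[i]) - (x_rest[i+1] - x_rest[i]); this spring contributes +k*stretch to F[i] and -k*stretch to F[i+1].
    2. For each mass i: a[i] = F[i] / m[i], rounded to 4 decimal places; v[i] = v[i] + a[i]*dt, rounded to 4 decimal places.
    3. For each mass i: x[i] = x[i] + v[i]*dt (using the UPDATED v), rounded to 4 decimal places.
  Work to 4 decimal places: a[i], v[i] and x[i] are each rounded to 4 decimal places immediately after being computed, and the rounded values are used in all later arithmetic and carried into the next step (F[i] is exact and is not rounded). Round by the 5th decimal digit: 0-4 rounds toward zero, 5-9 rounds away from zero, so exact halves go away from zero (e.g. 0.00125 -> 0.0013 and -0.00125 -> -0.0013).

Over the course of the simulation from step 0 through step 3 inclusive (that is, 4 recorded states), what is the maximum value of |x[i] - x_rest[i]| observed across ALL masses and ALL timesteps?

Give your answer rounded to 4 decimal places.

Answer: 2.2298

Derivation:
Step 0: x=[5.0000 7.0000 11.0000 14.0000] v=[0.0000 0.0000 0.0000 0.0000]
Step 1: x=[4.8400 7.3200 10.8400 14.0000] v=[-0.8000 1.6000 -0.8000 0.0000]
Step 2: x=[4.5968 7.8064 10.6224 13.9744] v=[-1.2160 2.4320 -1.0880 -0.1280]
Step 3: x=[4.3871 8.2298 10.4906 13.8925] v=[-1.0483 2.1171 -0.6592 -0.4096]
Max displacement = 2.2298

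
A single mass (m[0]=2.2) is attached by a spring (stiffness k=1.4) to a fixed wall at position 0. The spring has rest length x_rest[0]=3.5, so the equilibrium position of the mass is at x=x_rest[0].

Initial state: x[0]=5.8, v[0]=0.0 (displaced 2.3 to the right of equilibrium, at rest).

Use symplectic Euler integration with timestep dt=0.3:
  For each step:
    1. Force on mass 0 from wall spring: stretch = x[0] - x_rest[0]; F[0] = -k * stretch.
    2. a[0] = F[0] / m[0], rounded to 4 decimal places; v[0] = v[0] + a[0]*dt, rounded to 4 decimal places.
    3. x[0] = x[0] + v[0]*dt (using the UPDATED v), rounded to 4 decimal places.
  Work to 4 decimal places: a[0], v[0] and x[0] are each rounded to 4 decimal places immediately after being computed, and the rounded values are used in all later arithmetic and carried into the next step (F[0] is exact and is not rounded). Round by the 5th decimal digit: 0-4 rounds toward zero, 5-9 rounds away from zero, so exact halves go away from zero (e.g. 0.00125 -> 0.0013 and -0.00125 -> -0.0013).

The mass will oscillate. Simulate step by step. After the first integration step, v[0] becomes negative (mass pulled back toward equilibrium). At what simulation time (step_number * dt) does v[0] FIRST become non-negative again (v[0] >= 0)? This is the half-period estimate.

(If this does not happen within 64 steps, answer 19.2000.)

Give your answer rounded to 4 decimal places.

Answer: 4.2000

Derivation:
Step 0: x=[5.8000] v=[0.0000]
Step 1: x=[5.6683] v=[-0.4391]
Step 2: x=[5.4124] v=[-0.8530]
Step 3: x=[5.0470] v=[-1.2181]
Step 4: x=[4.5930] v=[-1.5135]
Step 5: x=[4.0763] v=[-1.7222]
Step 6: x=[3.5266] v=[-1.8322]
Step 7: x=[2.9754] v=[-1.8373]
Step 8: x=[2.4542] v=[-1.7372]
Step 9: x=[1.9929] v=[-1.5376]
Step 10: x=[1.6179] v=[-1.2499]
Step 11: x=[1.3507] v=[-0.8906]
Step 12: x=[1.2066] v=[-0.4803]
Step 13: x=[1.1939] v=[-0.0425]
Step 14: x=[1.3132] v=[0.3978]
First v>=0 after going negative at step 14, time=4.2000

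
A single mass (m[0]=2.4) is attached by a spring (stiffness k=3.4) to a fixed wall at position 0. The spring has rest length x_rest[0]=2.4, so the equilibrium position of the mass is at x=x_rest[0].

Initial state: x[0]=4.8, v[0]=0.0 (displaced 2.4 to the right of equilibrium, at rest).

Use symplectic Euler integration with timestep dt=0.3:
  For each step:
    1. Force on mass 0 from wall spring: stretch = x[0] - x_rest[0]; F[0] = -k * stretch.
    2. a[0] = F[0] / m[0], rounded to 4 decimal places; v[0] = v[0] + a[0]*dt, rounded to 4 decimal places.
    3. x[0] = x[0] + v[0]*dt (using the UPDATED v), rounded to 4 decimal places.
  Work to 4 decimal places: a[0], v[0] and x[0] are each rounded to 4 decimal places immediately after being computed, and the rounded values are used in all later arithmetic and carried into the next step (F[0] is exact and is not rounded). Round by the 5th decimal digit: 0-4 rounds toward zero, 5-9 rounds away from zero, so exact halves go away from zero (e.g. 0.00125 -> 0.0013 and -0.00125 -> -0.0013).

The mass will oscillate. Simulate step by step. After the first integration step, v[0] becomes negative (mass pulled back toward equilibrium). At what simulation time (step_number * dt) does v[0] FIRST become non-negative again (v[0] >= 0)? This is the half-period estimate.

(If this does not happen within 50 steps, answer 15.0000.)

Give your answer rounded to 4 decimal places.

Answer: 2.7000

Derivation:
Step 0: x=[4.8000] v=[0.0000]
Step 1: x=[4.4940] v=[-1.0200]
Step 2: x=[3.9210] v=[-1.9100]
Step 3: x=[3.1541] v=[-2.5564]
Step 4: x=[2.2910] v=[-2.8769]
Step 5: x=[1.4418] v=[-2.8306]
Step 6: x=[0.7148] v=[-2.4234]
Step 7: x=[0.2026] v=[-1.7072]
Step 8: x=[-0.0294] v=[-0.7733]
Step 9: x=[0.0484] v=[0.2592]
First v>=0 after going negative at step 9, time=2.7000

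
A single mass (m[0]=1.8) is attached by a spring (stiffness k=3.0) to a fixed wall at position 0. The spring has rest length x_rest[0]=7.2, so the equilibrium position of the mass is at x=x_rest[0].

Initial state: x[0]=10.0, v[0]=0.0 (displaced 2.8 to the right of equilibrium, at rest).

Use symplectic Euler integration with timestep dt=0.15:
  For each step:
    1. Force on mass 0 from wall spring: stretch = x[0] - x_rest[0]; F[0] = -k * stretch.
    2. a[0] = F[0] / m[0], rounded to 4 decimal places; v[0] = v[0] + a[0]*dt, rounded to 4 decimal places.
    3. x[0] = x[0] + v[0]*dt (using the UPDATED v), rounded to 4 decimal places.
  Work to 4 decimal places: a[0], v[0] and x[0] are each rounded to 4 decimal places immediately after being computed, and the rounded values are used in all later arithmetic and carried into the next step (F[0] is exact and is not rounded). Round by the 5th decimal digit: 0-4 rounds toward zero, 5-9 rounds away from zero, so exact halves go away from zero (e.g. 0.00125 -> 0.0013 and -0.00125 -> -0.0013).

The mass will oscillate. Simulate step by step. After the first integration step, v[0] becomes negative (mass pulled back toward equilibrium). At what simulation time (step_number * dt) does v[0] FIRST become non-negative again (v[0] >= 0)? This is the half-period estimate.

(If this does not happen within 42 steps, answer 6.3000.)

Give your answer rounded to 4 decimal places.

Answer: 2.5500

Derivation:
Step 0: x=[10.0000] v=[0.0000]
Step 1: x=[9.8950] v=[-0.7000]
Step 2: x=[9.6889] v=[-1.3738]
Step 3: x=[9.3895] v=[-1.9960]
Step 4: x=[9.0080] v=[-2.5434]
Step 5: x=[8.5587] v=[-2.9954]
Step 6: x=[8.0584] v=[-3.3351]
Step 7: x=[7.5259] v=[-3.5497]
Step 8: x=[6.9812] v=[-3.6312]
Step 9: x=[6.4447] v=[-3.5765]
Step 10: x=[5.9365] v=[-3.3877]
Step 11: x=[5.4757] v=[-3.0718]
Step 12: x=[5.0796] v=[-2.6407]
Step 13: x=[4.7630] v=[-2.1106]
Step 14: x=[4.5378] v=[-1.5013]
Step 15: x=[4.4124] v=[-0.8358]
Step 16: x=[4.3916] v=[-0.1389]
Step 17: x=[4.4761] v=[0.5632]
First v>=0 after going negative at step 17, time=2.5500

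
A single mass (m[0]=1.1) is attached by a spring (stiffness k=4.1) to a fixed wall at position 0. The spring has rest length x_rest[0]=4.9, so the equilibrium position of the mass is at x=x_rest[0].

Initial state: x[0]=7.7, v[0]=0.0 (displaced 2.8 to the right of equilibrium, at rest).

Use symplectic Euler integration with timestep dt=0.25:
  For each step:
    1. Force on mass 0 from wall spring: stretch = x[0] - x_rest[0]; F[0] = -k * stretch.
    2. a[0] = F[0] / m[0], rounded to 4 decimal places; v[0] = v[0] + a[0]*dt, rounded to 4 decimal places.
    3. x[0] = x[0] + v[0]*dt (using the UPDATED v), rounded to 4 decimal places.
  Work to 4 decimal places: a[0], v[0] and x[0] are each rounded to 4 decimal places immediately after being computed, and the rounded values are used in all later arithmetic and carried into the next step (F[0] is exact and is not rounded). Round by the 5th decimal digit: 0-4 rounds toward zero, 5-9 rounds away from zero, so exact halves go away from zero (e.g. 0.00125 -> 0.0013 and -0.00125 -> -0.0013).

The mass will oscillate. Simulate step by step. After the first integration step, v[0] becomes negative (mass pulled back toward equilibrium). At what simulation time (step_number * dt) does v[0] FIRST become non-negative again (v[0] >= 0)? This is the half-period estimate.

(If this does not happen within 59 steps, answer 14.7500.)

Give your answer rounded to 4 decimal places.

Answer: 1.7500

Derivation:
Step 0: x=[7.7000] v=[0.0000]
Step 1: x=[7.0477] v=[-2.6091]
Step 2: x=[5.8951] v=[-4.6104]
Step 3: x=[4.5107] v=[-5.5377]
Step 4: x=[3.2170] v=[-5.1750]
Step 5: x=[2.3153] v=[-3.6068]
Step 6: x=[2.0157] v=[-1.1983]
Step 7: x=[2.3881] v=[1.4894]
First v>=0 after going negative at step 7, time=1.7500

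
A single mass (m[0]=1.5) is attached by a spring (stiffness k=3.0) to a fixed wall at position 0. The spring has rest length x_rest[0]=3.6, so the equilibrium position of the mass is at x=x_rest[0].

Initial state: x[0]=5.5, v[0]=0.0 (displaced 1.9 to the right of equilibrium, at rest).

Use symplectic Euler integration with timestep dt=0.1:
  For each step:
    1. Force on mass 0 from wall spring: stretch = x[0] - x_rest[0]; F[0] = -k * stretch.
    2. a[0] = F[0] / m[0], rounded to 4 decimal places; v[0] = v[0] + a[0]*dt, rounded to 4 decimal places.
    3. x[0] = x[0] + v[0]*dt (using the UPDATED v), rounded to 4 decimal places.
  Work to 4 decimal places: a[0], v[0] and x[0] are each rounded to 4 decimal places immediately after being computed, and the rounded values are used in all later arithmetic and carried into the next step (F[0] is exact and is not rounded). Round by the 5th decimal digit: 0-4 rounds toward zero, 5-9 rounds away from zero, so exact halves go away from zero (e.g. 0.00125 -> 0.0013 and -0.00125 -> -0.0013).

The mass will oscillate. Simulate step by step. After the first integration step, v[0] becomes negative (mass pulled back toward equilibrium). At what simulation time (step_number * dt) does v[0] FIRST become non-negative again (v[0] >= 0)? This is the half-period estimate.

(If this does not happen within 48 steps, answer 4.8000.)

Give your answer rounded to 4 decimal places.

Step 0: x=[5.5000] v=[0.0000]
Step 1: x=[5.4620] v=[-0.3800]
Step 2: x=[5.3868] v=[-0.7524]
Step 3: x=[5.2758] v=[-1.1098]
Step 4: x=[5.1313] v=[-1.4450]
Step 5: x=[4.9562] v=[-1.7513]
Step 6: x=[4.7540] v=[-2.0225]
Step 7: x=[4.5287] v=[-2.2533]
Step 8: x=[4.2848] v=[-2.4390]
Step 9: x=[4.0272] v=[-2.5760]
Step 10: x=[3.7611] v=[-2.6614]
Step 11: x=[3.4917] v=[-2.6936]
Step 12: x=[3.2245] v=[-2.6719]
Step 13: x=[2.9648] v=[-2.5968]
Step 14: x=[2.7178] v=[-2.4698]
Step 15: x=[2.4885] v=[-2.2934]
Step 16: x=[2.2814] v=[-2.0711]
Step 17: x=[2.1007] v=[-1.8074]
Step 18: x=[1.9500] v=[-1.5075]
Step 19: x=[1.8323] v=[-1.1775]
Step 20: x=[1.7499] v=[-0.8240]
Step 21: x=[1.7045] v=[-0.4540]
Step 22: x=[1.6970] v=[-0.0749]
Step 23: x=[1.7276] v=[0.3057]
First v>=0 after going negative at step 23, time=2.3000

Answer: 2.3000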